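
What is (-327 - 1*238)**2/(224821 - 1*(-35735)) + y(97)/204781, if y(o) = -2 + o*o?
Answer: 67822265017/53356918236 ≈ 1.2711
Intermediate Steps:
y(o) = -2 + o**2
(-327 - 1*238)**2/(224821 - 1*(-35735)) + y(97)/204781 = (-327 - 1*238)**2/(224821 - 1*(-35735)) + (-2 + 97**2)/204781 = (-327 - 238)**2/(224821 + 35735) + (-2 + 9409)*(1/204781) = (-565)**2/260556 + 9407*(1/204781) = 319225*(1/260556) + 9407/204781 = 319225/260556 + 9407/204781 = 67822265017/53356918236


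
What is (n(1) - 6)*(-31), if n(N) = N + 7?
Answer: -62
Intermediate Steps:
n(N) = 7 + N
(n(1) - 6)*(-31) = ((7 + 1) - 6)*(-31) = (8 - 6)*(-31) = 2*(-31) = -62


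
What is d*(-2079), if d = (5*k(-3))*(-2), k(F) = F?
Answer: -62370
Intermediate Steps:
d = 30 (d = (5*(-3))*(-2) = -15*(-2) = 30)
d*(-2079) = 30*(-2079) = -62370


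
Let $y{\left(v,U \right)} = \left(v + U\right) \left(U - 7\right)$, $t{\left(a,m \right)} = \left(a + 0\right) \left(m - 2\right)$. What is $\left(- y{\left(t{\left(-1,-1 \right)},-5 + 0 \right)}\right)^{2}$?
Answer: $576$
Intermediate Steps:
$t{\left(a,m \right)} = a \left(-2 + m\right)$
$y{\left(v,U \right)} = \left(-7 + U\right) \left(U + v\right)$ ($y{\left(v,U \right)} = \left(U + v\right) \left(-7 + U\right) = \left(-7 + U\right) \left(U + v\right)$)
$\left(- y{\left(t{\left(-1,-1 \right)},-5 + 0 \right)}\right)^{2} = \left(- (\left(-5 + 0\right)^{2} - 7 \left(-5 + 0\right) - 7 \left(- (-2 - 1)\right) + \left(-5 + 0\right) \left(- (-2 - 1)\right))\right)^{2} = \left(- (\left(-5\right)^{2} - -35 - 7 \left(\left(-1\right) \left(-3\right)\right) - 5 \left(\left(-1\right) \left(-3\right)\right))\right)^{2} = \left(- (25 + 35 - 21 - 15)\right)^{2} = \left(\left(-1\right) 24\right)^{2} = \left(-24\right)^{2} = 576$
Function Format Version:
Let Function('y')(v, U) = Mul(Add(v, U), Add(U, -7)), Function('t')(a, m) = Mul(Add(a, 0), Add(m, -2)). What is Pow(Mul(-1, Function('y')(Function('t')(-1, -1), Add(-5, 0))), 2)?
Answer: 576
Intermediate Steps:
Function('t')(a, m) = Mul(a, Add(-2, m))
Function('y')(v, U) = Mul(Add(-7, U), Add(U, v)) (Function('y')(v, U) = Mul(Add(U, v), Add(-7, U)) = Mul(Add(-7, U), Add(U, v)))
Pow(Mul(-1, Function('y')(Function('t')(-1, -1), Add(-5, 0))), 2) = Pow(Mul(-1, Add(Pow(Add(-5, 0), 2), Mul(-7, Add(-5, 0)), Mul(-7, Mul(-1, Add(-2, -1))), Mul(Add(-5, 0), Mul(-1, Add(-2, -1))))), 2) = Pow(Mul(-1, Add(Pow(-5, 2), Mul(-7, -5), Mul(-7, Mul(-1, -3)), Mul(-5, Mul(-1, -3)))), 2) = Pow(Mul(-1, Add(25, 35, Mul(-7, 3), Mul(-5, 3))), 2) = Pow(Mul(-1, Add(25, 35, -21, -15)), 2) = Pow(Mul(-1, 24), 2) = Pow(-24, 2) = 576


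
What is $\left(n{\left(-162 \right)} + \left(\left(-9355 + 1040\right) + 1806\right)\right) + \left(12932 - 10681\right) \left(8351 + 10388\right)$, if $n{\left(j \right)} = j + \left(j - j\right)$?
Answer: $42174818$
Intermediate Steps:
$n{\left(j \right)} = j$ ($n{\left(j \right)} = j + 0 = j$)
$\left(n{\left(-162 \right)} + \left(\left(-9355 + 1040\right) + 1806\right)\right) + \left(12932 - 10681\right) \left(8351 + 10388\right) = \left(-162 + \left(\left(-9355 + 1040\right) + 1806\right)\right) + \left(12932 - 10681\right) \left(8351 + 10388\right) = \left(-162 + \left(-8315 + 1806\right)\right) + 2251 \cdot 18739 = \left(-162 - 6509\right) + 42181489 = -6671 + 42181489 = 42174818$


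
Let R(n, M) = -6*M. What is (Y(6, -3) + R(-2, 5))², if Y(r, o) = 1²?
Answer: 841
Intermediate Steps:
Y(r, o) = 1
(Y(6, -3) + R(-2, 5))² = (1 - 6*5)² = (1 - 30)² = (-29)² = 841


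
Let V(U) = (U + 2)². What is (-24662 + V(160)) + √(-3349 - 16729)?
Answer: 1582 + I*√20078 ≈ 1582.0 + 141.7*I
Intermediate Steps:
V(U) = (2 + U)²
(-24662 + V(160)) + √(-3349 - 16729) = (-24662 + (2 + 160)²) + √(-3349 - 16729) = (-24662 + 162²) + √(-20078) = (-24662 + 26244) + I*√20078 = 1582 + I*√20078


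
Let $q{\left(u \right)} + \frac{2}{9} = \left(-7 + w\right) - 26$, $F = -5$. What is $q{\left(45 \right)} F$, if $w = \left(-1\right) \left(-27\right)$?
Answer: $\frac{280}{9} \approx 31.111$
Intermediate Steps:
$w = 27$
$q{\left(u \right)} = - \frac{56}{9}$ ($q{\left(u \right)} = - \frac{2}{9} + \left(\left(-7 + 27\right) - 26\right) = - \frac{2}{9} + \left(20 - 26\right) = - \frac{2}{9} - 6 = - \frac{56}{9}$)
$q{\left(45 \right)} F = \left(- \frac{56}{9}\right) \left(-5\right) = \frac{280}{9}$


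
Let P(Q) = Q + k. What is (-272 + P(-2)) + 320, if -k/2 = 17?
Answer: 12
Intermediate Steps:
k = -34 (k = -2*17 = -34)
P(Q) = -34 + Q (P(Q) = Q - 34 = -34 + Q)
(-272 + P(-2)) + 320 = (-272 + (-34 - 2)) + 320 = (-272 - 36) + 320 = -308 + 320 = 12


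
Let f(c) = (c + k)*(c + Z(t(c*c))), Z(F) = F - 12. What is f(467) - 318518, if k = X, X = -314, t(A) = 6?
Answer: -247985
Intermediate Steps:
Z(F) = -12 + F
k = -314
f(c) = (-314 + c)*(-6 + c) (f(c) = (c - 314)*(c + (-12 + 6)) = (-314 + c)*(c - 6) = (-314 + c)*(-6 + c))
f(467) - 318518 = (1884 + 467**2 - 320*467) - 318518 = (1884 + 218089 - 149440) - 318518 = 70533 - 318518 = -247985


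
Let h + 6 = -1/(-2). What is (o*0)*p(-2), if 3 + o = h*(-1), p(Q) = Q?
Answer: 0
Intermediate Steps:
h = -11/2 (h = -6 - 1/(-2) = -6 - 1*(-1/2) = -6 + 1/2 = -11/2 ≈ -5.5000)
o = 5/2 (o = -3 - 11/2*(-1) = -3 + 11/2 = 5/2 ≈ 2.5000)
(o*0)*p(-2) = ((5/2)*0)*(-2) = 0*(-2) = 0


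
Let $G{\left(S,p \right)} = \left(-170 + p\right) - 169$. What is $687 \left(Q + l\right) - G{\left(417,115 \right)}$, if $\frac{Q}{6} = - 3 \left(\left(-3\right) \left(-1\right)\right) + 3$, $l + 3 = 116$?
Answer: $53123$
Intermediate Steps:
$l = 113$ ($l = -3 + 116 = 113$)
$Q = -36$ ($Q = 6 \left(- 3 \left(\left(-3\right) \left(-1\right)\right) + 3\right) = 6 \left(\left(-3\right) 3 + 3\right) = 6 \left(-9 + 3\right) = 6 \left(-6\right) = -36$)
$G{\left(S,p \right)} = -339 + p$
$687 \left(Q + l\right) - G{\left(417,115 \right)} = 687 \left(-36 + 113\right) - \left(-339 + 115\right) = 687 \cdot 77 - -224 = 52899 + 224 = 53123$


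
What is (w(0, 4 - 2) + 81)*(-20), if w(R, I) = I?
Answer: -1660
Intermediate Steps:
(w(0, 4 - 2) + 81)*(-20) = ((4 - 2) + 81)*(-20) = (2 + 81)*(-20) = 83*(-20) = -1660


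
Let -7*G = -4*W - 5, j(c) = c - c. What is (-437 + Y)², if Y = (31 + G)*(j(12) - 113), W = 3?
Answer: 870309001/49 ≈ 1.7761e+7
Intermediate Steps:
j(c) = 0
G = 17/7 (G = -(-4*3 - 5)/7 = -(-12 - 5)/7 = -⅐*(-17) = 17/7 ≈ 2.4286)
Y = -26442/7 (Y = (31 + 17/7)*(0 - 113) = (234/7)*(-113) = -26442/7 ≈ -3777.4)
(-437 + Y)² = (-437 - 26442/7)² = (-29501/7)² = 870309001/49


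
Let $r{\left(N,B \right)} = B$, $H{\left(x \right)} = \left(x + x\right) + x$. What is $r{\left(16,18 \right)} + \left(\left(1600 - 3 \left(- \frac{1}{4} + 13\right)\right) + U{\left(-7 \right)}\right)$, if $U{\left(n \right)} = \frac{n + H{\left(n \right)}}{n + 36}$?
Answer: $\frac{183139}{116} \approx 1578.8$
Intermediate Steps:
$H{\left(x \right)} = 3 x$ ($H{\left(x \right)} = 2 x + x = 3 x$)
$U{\left(n \right)} = \frac{4 n}{36 + n}$ ($U{\left(n \right)} = \frac{n + 3 n}{n + 36} = \frac{4 n}{36 + n}$)
$r{\left(16,18 \right)} + \left(\left(1600 - 3 \left(- \frac{1}{4} + 13\right)\right) + U{\left(-7 \right)}\right) = 18 + \left(\left(1600 - 3 \left(- \frac{1}{4} + 13\right)\right) + 4 \left(-7\right) \frac{1}{36 - 7}\right) = 18 + \left(\left(1600 - 3 \left(\left(-1\right) \frac{1}{4} + 13\right)\right) + 4 \left(-7\right) \frac{1}{29}\right) = 18 + \left(\left(1600 - 3 \left(- \frac{1}{4} + 13\right)\right) + 4 \left(-7\right) \frac{1}{29}\right) = 18 + \left(\left(1600 - \frac{153}{4}\right) - \frac{28}{29}\right) = 18 + \left(\frac{6247}{4} - \frac{28}{29}\right) = 18 + \frac{181051}{116} = \frac{183139}{116}$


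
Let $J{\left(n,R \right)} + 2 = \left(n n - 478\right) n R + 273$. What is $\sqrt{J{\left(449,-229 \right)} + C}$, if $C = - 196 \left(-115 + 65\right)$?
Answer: $6 i \sqrt{574434942} \approx 1.438 \cdot 10^{5} i$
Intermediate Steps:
$J{\left(n,R \right)} = 271 + R n \left(-478 + n^{2}\right)$ ($J{\left(n,R \right)} = -2 + \left(\left(n n - 478\right) n R + 273\right) = -2 + \left(\left(n^{2} - 478\right) n R + 273\right) = -2 + \left(\left(-478 + n^{2}\right) n R + 273\right) = -2 + \left(n \left(-478 + n^{2}\right) R + 273\right) = -2 + \left(R n \left(-478 + n^{2}\right) + 273\right) = -2 + \left(273 + R n \left(-478 + n^{2}\right)\right) = 271 + R n \left(-478 + n^{2}\right)$)
$C = 9800$ ($C = \left(-196\right) \left(-50\right) = 9800$)
$\sqrt{J{\left(449,-229 \right)} + C} = \sqrt{\left(271 - 229 \cdot 449^{3} - \left(-109462\right) 449\right) + 9800} = \sqrt{\left(271 - 20728816421 + 49148438\right) + 9800} = \sqrt{-20679667712 + 9800} = \sqrt{-20679657912} = 6 i \sqrt{574434942}$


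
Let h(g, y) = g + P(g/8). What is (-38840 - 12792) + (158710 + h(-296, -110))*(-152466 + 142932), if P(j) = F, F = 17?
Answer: -1510532786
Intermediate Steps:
P(j) = 17
h(g, y) = 17 + g (h(g, y) = g + 17 = 17 + g)
(-38840 - 12792) + (158710 + h(-296, -110))*(-152466 + 142932) = (-38840 - 12792) + (158710 + (17 - 296))*(-152466 + 142932) = -51632 + (158710 - 279)*(-9534) = -51632 + 158431*(-9534) = -51632 - 1510481154 = -1510532786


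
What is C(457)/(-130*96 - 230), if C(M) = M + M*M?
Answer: -104653/6355 ≈ -16.468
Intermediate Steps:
C(M) = M + M²
C(457)/(-130*96 - 230) = (457*(1 + 457))/(-130*96 - 230) = (457*458)/(-12480 - 230) = 209306/(-12710) = 209306*(-1/12710) = -104653/6355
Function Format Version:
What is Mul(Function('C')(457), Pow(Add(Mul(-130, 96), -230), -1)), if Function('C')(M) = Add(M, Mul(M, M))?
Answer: Rational(-104653, 6355) ≈ -16.468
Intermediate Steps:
Function('C')(M) = Add(M, Pow(M, 2))
Mul(Function('C')(457), Pow(Add(Mul(-130, 96), -230), -1)) = Mul(Mul(457, Add(1, 457)), Pow(Add(Mul(-130, 96), -230), -1)) = Mul(Mul(457, 458), Pow(Add(-12480, -230), -1)) = Mul(209306, Pow(-12710, -1)) = Mul(209306, Rational(-1, 12710)) = Rational(-104653, 6355)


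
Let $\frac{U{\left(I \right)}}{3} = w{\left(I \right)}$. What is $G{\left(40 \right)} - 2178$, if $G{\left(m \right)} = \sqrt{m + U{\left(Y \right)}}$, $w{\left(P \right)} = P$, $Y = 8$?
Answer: $-2170$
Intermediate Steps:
$U{\left(I \right)} = 3 I$
$G{\left(m \right)} = \sqrt{24 + m}$ ($G{\left(m \right)} = \sqrt{m + 3 \cdot 8} = \sqrt{m + 24} = \sqrt{24 + m}$)
$G{\left(40 \right)} - 2178 = \sqrt{24 + 40} - 2178 = \sqrt{64} - 2178 = 8 - 2178 = -2170$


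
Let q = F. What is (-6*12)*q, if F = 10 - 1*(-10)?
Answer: -1440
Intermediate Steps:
F = 20 (F = 10 + 10 = 20)
q = 20
(-6*12)*q = -6*12*20 = -72*20 = -1440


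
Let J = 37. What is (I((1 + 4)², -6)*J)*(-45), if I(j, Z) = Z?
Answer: 9990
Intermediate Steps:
(I((1 + 4)², -6)*J)*(-45) = -6*37*(-45) = -222*(-45) = 9990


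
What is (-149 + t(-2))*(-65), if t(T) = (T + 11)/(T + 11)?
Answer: 9620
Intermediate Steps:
t(T) = 1 (t(T) = (11 + T)/(11 + T) = 1)
(-149 + t(-2))*(-65) = (-149 + 1)*(-65) = -148*(-65) = 9620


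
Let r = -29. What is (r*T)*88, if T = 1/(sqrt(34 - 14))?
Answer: -1276*sqrt(5)/5 ≈ -570.64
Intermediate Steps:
T = sqrt(5)/10 (T = 1/(sqrt(20)) = 1/(2*sqrt(5)) = sqrt(5)/10 ≈ 0.22361)
(r*T)*88 = -29*sqrt(5)/10*88 = -1276*sqrt(5)/5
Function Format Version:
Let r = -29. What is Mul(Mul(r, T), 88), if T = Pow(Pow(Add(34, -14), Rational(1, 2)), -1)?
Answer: Mul(Rational(-1276, 5), Pow(5, Rational(1, 2))) ≈ -570.64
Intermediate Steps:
T = Mul(Rational(1, 10), Pow(5, Rational(1, 2))) (T = Pow(Pow(20, Rational(1, 2)), -1) = Pow(Mul(2, Pow(5, Rational(1, 2))), -1) = Mul(Rational(1, 10), Pow(5, Rational(1, 2))) ≈ 0.22361)
Mul(Mul(r, T), 88) = Mul(Mul(-29, Mul(Rational(1, 10), Pow(5, Rational(1, 2)))), 88) = Mul(Mul(Rational(-29, 10), Pow(5, Rational(1, 2))), 88) = Mul(Rational(-1276, 5), Pow(5, Rational(1, 2)))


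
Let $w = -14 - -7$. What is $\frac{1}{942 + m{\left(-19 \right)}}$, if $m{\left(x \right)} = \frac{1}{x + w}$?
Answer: $\frac{26}{24491} \approx 0.0010616$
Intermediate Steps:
$w = -7$ ($w = -14 + 7 = -7$)
$m{\left(x \right)} = \frac{1}{-7 + x}$ ($m{\left(x \right)} = \frac{1}{x - 7} = \frac{1}{-7 + x}$)
$\frac{1}{942 + m{\left(-19 \right)}} = \frac{1}{942 + \frac{1}{-7 - 19}} = \frac{1}{942 + \frac{1}{-26}} = \frac{1}{942 - \frac{1}{26}} = \frac{1}{\frac{24491}{26}} = \frac{26}{24491}$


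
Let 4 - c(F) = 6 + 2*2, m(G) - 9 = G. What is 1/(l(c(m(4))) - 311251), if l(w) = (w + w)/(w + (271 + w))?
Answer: -259/80614021 ≈ -3.2128e-6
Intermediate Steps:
m(G) = 9 + G
c(F) = -6 (c(F) = 4 - (6 + 2*2) = 4 - (6 + 4) = 4 - 1*10 = 4 - 10 = -6)
l(w) = 2*w/(271 + 2*w) (l(w) = (2*w)/(271 + 2*w) = 2*w/(271 + 2*w))
1/(l(c(m(4))) - 311251) = 1/(2*(-6)/(271 + 2*(-6)) - 311251) = 1/(2*(-6)/(271 - 12) - 311251) = 1/(2*(-6)/259 - 311251) = 1/(2*(-6)*(1/259) - 311251) = 1/(-12/259 - 311251) = 1/(-80614021/259) = -259/80614021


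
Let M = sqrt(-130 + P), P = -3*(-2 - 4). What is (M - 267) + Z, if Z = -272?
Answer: -539 + 4*I*sqrt(7) ≈ -539.0 + 10.583*I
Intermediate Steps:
P = 18 (P = -3*(-6) = 18)
M = 4*I*sqrt(7) (M = sqrt(-130 + 18) = sqrt(-112) = 4*I*sqrt(7) ≈ 10.583*I)
(M - 267) + Z = (4*I*sqrt(7) - 267) - 272 = (-267 + 4*I*sqrt(7)) - 272 = -539 + 4*I*sqrt(7)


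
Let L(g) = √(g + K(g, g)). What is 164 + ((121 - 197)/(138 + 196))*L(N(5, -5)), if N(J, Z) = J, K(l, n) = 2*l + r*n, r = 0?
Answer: 164 - 38*√15/167 ≈ 163.12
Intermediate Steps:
K(l, n) = 2*l (K(l, n) = 2*l + 0*n = 2*l + 0 = 2*l)
L(g) = √3*√g (L(g) = √(g + 2*g) = √(3*g) = √3*√g)
164 + ((121 - 197)/(138 + 196))*L(N(5, -5)) = 164 + ((121 - 197)/(138 + 196))*(√3*√5) = 164 + (-76/334)*√15 = 164 + (-76*1/334)*√15 = 164 - 38*√15/167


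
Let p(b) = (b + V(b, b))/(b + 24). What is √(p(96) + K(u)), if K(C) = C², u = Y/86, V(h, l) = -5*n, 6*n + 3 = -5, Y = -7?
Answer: √1434755/1290 ≈ 0.92854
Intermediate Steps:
n = -4/3 (n = -½ + (⅙)*(-5) = -½ - ⅚ = -4/3 ≈ -1.3333)
V(h, l) = 20/3 (V(h, l) = -5*(-4/3) = 20/3)
p(b) = (20/3 + b)/(24 + b) (p(b) = (b + 20/3)/(b + 24) = (20/3 + b)/(24 + b))
u = -7/86 ≈ -0.081395
√(p(96) + K(u)) = √((20/3 + 96)/(24 + 96) + (-7/86)²) = √((308/3)/120 + 49/7396) = √((1/120)*(308/3) + 49/7396) = √(77/90 + 49/7396) = √(286951/332820) = √1434755/1290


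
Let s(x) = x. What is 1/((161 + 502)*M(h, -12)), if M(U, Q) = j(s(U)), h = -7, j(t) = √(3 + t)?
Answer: -I/1326 ≈ -0.00075415*I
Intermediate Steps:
M(U, Q) = √(3 + U)
1/((161 + 502)*M(h, -12)) = 1/((161 + 502)*√(3 - 7)) = 1/(663*√(-4)) = 1/(663*(2*I)) = 1/(1326*I) = -I/1326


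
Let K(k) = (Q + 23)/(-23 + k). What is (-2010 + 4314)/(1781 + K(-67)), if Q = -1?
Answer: 51840/40067 ≈ 1.2938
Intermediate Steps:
K(k) = 22/(-23 + k) (K(k) = (-1 + 23)/(-23 + k) = 22/(-23 + k))
(-2010 + 4314)/(1781 + K(-67)) = (-2010 + 4314)/(1781 + 22/(-23 - 67)) = 2304/(1781 + 22/(-90)) = 2304/(1781 + 22*(-1/90)) = 2304/(1781 - 11/45) = 2304/(80134/45) = 2304*(45/80134) = 51840/40067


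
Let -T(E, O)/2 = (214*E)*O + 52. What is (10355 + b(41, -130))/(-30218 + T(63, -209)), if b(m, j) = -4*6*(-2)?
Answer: 10403/5605154 ≈ 0.0018560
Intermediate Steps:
b(m, j) = 48 (b(m, j) = -24*(-2) = 48)
T(E, O) = -104 - 428*E*O (T(E, O) = -2*((214*E)*O + 52) = -2*(214*E*O + 52) = -2*(52 + 214*E*O) = -104 - 428*E*O)
(10355 + b(41, -130))/(-30218 + T(63, -209)) = (10355 + 48)/(-30218 + (-104 - 428*63*(-209))) = 10403/(-30218 + (-104 + 5635476)) = 10403/(-30218 + 5635372) = 10403/5605154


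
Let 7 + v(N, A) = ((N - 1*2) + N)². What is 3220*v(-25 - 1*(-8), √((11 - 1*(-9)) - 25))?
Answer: 4150580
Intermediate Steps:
v(N, A) = -7 + (-2 + 2*N)² (v(N, A) = -7 + ((N - 1*2) + N)² = -7 + ((N - 2) + N)² = -7 + ((-2 + N) + N)² = -7 + (-2 + 2*N)²)
3220*v(-25 - 1*(-8), √((11 - 1*(-9)) - 25)) = 3220*(-7 + 4*(-1 + (-25 - 1*(-8)))²) = 3220*(-7 + 4*(-1 + (-25 + 8))²) = 3220*(-7 + 4*(-1 - 17)²) = 3220*(-7 + 4*(-18)²) = 3220*(-7 + 4*324) = 3220*(-7 + 1296) = 3220*1289 = 4150580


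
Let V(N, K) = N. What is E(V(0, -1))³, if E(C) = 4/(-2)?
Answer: -8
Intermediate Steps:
E(C) = -2 (E(C) = 4*(-½) = -2)
E(V(0, -1))³ = (-2)³ = -8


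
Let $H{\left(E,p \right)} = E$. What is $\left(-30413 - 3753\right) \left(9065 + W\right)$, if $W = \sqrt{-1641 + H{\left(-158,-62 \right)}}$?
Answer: $-309714790 - 34166 i \sqrt{1799} \approx -3.0971 \cdot 10^{8} - 1.4491 \cdot 10^{6} i$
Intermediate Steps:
$W = i \sqrt{1799}$ ($W = \sqrt{-1641 - 158} = \sqrt{-1799} = i \sqrt{1799} \approx 42.415 i$)
$\left(-30413 - 3753\right) \left(9065 + W\right) = \left(-30413 - 3753\right) \left(9065 + i \sqrt{1799}\right) = - 34166 \left(9065 + i \sqrt{1799}\right) = -309714790 - 34166 i \sqrt{1799}$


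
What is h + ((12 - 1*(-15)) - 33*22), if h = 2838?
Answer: 2139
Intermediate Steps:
h + ((12 - 1*(-15)) - 33*22) = 2838 + ((12 - 1*(-15)) - 33*22) = 2838 + ((12 + 15) - 726) = 2838 + (27 - 726) = 2838 - 699 = 2139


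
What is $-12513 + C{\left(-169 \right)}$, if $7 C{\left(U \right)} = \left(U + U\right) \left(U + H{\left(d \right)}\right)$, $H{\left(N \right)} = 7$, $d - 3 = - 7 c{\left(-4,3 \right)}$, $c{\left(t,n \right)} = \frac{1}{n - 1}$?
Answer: $- \frac{32835}{7} \approx -4690.7$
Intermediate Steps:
$c{\left(t,n \right)} = \frac{1}{-1 + n}$
$d = - \frac{1}{2}$ ($d = 3 - \frac{7}{-1 + 3} = 3 - \frac{7}{2} = - \frac{1}{2} \approx -0.5$)
$C{\left(U \right)} = \frac{2 U \left(7 + U\right)}{7}$ ($C{\left(U \right)} = \frac{\left(U + U\right) \left(U + 7\right)}{7} = \frac{2 U \left(7 + U\right)}{7}$)
$-12513 + C{\left(-169 \right)} = -12513 + \frac{2}{7} \left(-169\right) \left(7 - 169\right) = -12513 + \frac{2}{7} \left(-169\right) \left(-162\right) = -12513 + \frac{54756}{7} = - \frac{32835}{7}$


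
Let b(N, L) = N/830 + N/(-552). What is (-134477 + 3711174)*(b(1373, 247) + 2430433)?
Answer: 1991373985326120721/229080 ≈ 8.6929e+12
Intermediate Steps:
b(N, L) = -139*N/229080 (b(N, L) = N*(1/830) + N*(-1/552) = N/830 - N/552 = -139*N/229080)
(-134477 + 3711174)*(b(1373, 247) + 2430433) = (-134477 + 3711174)*(-139/229080*1373 + 2430433) = 3576697*(-190847/229080 + 2430433) = 3576697*(556763400793/229080) = 1991373985326120721/229080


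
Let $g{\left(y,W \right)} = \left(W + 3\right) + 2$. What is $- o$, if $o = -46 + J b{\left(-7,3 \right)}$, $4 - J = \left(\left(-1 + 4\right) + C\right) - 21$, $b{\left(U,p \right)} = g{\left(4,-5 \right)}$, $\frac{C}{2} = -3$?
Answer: $46$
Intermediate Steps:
$C = -6$ ($C = 2 \left(-3\right) = -6$)
$g{\left(y,W \right)} = 5 + W$ ($g{\left(y,W \right)} = \left(3 + W\right) + 2 = 5 + W$)
$b{\left(U,p \right)} = 0$ ($b{\left(U,p \right)} = 5 - 5 = 0$)
$J = 28$ ($J = 4 - \left(\left(\left(-1 + 4\right) - 6\right) - 21\right) = 4 - \left(\left(3 - 6\right) - 21\right) = 4 - \left(-3 - 21\right) = 4 - -24 = 4 + 24 = 28$)
$o = -46$ ($o = -46 + 28 \cdot 0 = -46 + 0 = -46$)
$- o = \left(-1\right) \left(-46\right) = 46$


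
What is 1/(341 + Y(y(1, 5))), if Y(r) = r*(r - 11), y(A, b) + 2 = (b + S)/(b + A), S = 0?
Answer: 36/12787 ≈ 0.0028154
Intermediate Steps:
y(A, b) = -2 + b/(A + b) (y(A, b) = -2 + (b + 0)/(b + A) = -2 + b/(A + b))
Y(r) = r*(-11 + r)
1/(341 + Y(y(1, 5))) = 1/(341 + ((-1*5 - 2*1)/(1 + 5))*(-11 + (-1*5 - 2*1)/(1 + 5))) = 1/(341 + ((-5 - 2)/6)*(-11 + (-5 - 2)/6)) = 1/(341 + ((⅙)*(-7))*(-11 + (⅙)*(-7))) = 1/(341 - 7*(-11 - 7/6)/6) = 1/(341 - 7/6*(-73/6)) = 1/(341 + 511/36) = 1/(12787/36) = 36/12787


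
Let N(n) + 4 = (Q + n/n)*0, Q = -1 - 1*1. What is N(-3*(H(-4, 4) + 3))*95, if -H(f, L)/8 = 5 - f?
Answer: -380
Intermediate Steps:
Q = -2 (Q = -1 - 1 = -2)
H(f, L) = -40 + 8*f (H(f, L) = -8*(5 - f) = -40 + 8*f)
N(n) = -4 (N(n) = -4 + (-2 + n/n)*0 = -4 + (-2 + 1)*0 = -4 - 1*0 = -4 + 0 = -4)
N(-3*(H(-4, 4) + 3))*95 = -4*95 = -380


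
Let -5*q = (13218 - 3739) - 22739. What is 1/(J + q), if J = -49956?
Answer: -1/47304 ≈ -2.1140e-5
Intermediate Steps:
q = 2652 (q = -((13218 - 3739) - 22739)/5 = -(9479 - 22739)/5 = -⅕*(-13260) = 2652)
1/(J + q) = 1/(-49956 + 2652) = 1/(-47304) = -1/47304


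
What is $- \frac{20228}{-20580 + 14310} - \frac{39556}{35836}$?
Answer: $\frac{1922881}{906015} \approx 2.1223$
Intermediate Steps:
$- \frac{20228}{-20580 + 14310} - \frac{39556}{35836} = - \frac{20228}{-6270} - \frac{319}{289} = \left(-20228\right) \left(- \frac{1}{6270}\right) - \frac{319}{289} = \frac{10114}{3135} - \frac{319}{289} = \frac{1922881}{906015}$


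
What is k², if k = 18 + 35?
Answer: 2809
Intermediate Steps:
k = 53
k² = 53² = 2809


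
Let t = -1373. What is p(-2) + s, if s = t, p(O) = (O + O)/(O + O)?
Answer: -1372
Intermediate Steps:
p(O) = 1 (p(O) = (2*O)/((2*O)) = (2*O)*(1/(2*O)) = 1)
s = -1373
p(-2) + s = 1 - 1373 = -1372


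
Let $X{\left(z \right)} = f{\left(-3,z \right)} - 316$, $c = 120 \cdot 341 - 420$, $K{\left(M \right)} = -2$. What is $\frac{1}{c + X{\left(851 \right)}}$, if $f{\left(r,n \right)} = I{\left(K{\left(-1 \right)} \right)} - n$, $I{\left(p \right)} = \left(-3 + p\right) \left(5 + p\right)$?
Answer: $\frac{1}{39318} \approx 2.5434 \cdot 10^{-5}$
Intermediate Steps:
$f{\left(r,n \right)} = -15 - n$ ($f{\left(r,n \right)} = \left(-15 + \left(-2\right)^{2} + 2 \left(-2\right)\right) - n = \left(-15 + 4 - 4\right) - n = -15 - n$)
$c = 40500$ ($c = 40920 - 420 = 40500$)
$X{\left(z \right)} = -331 - z$ ($X{\left(z \right)} = \left(-15 - z\right) - 316 = -331 - z$)
$\frac{1}{c + X{\left(851 \right)}} = \frac{1}{40500 - 1182} = \frac{1}{39318}$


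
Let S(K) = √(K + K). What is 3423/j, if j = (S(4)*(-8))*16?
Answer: -3423*√2/512 ≈ -9.4548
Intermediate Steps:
S(K) = √2*√K (S(K) = √(2*K) = √2*√K)
j = -256*√2 (j = ((√2*√4)*(-8))*16 = ((√2*2)*(-8))*16 = ((2*√2)*(-8))*16 = -16*√2*16 = -256*√2 ≈ -362.04)
3423/j = 3423/((-256*√2)) = 3423*(-√2/512) = -3423*√2/512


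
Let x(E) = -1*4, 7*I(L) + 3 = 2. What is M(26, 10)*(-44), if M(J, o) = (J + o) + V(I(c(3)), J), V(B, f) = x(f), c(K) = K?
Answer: -1408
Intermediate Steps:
I(L) = -⅐ (I(L) = -3/7 + (⅐)*2 = -3/7 + 2/7 = -⅐)
x(E) = -4
V(B, f) = -4
M(J, o) = -4 + J + o (M(J, o) = (J + o) - 4 = -4 + J + o)
M(26, 10)*(-44) = (-4 + 26 + 10)*(-44) = 32*(-44) = -1408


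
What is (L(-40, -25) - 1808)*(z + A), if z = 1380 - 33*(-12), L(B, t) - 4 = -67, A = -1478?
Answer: -557558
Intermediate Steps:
L(B, t) = -63 (L(B, t) = 4 - 67 = -63)
z = 1776 (z = 1380 + 396 = 1776)
(L(-40, -25) - 1808)*(z + A) = (-63 - 1808)*(1776 - 1478) = -1871*298 = -557558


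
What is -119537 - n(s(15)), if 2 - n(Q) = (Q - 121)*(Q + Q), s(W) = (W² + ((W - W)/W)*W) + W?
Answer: -62419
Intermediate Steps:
s(W) = W + W² (s(W) = (W² + (0/W)*W) + W = (W² + 0*W) + W = (W² + 0) + W = W² + W = W + W²)
n(Q) = 2 - 2*Q*(-121 + Q) (n(Q) = 2 - (Q - 121)*(Q + Q) = 2 - (-121 + Q)*2*Q = 2 - 2*Q*(-121 + Q))
-119537 - n(s(15)) = -119537 - (2 - 2*225*(1 + 15)² + 242*(15*(1 + 15))) = -119537 - (2 - 2*(15*16)² + 242*(15*16)) = -119537 - (2 - 2*240² + 242*240) = -119537 - (2 - 2*57600 + 58080) = -119537 - (2 - 115200 + 58080) = -119537 - 1*(-57118) = -119537 + 57118 = -62419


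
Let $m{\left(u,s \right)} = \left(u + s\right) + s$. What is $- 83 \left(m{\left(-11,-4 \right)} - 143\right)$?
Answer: $13446$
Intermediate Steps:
$m{\left(u,s \right)} = u + 2 s$ ($m{\left(u,s \right)} = \left(s + u\right) + s = u + 2 s$)
$- 83 \left(m{\left(-11,-4 \right)} - 143\right) = - 83 \left(\left(-11 + 2 \left(-4\right)\right) - 143\right) = - 83 \left(\left(-11 - 8\right) - 143\right) = - 83 \left(-19 - 143\right) = \left(-83\right) \left(-162\right) = 13446$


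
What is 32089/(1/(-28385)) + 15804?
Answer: -910830461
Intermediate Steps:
32089/(1/(-28385)) + 15804 = 32089/(-1/28385) + 15804 = 32089*(-28385) + 15804 = -910846265 + 15804 = -910830461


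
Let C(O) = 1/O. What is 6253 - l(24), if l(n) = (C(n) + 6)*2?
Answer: 74891/12 ≈ 6240.9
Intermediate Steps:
l(n) = 12 + 2/n (l(n) = (1/n + 6)*2 = (6 + 1/n)*2 = 12 + 2/n)
6253 - l(24) = 6253 - (12 + 2/24) = 6253 - (12 + 2*(1/24)) = 6253 - (12 + 1/12) = 6253 - 1*145/12 = 6253 - 145/12 = 74891/12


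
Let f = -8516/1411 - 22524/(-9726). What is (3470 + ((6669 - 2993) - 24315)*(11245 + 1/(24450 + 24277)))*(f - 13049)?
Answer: 337615462378065584965674/111449904937 ≈ 3.0293e+12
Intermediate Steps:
f = -8507542/2287231 (f = -8516*1/1411 - 22524*(-1/9726) = -8516/1411 + 3754/1621 = -8507542/2287231 ≈ -3.7196)
(3470 + ((6669 - 2993) - 24315)*(11245 + 1/(24450 + 24277)))*(f - 13049) = (3470 + ((6669 - 2993) - 24315)*(11245 + 1/(24450 + 24277)))*(-8507542/2287231 - 13049) = (3470 + (3676 - 24315)*(11245 + 1/48727))*(-29854584861/2287231) = (3470 - 20639*(11245 + 1/48727))*(-29854584861/2287231) = (3470 - 20639*547935116/48727)*(-29854584861/2287231) = (3470 - 11308832859124/48727)*(-29854584861/2287231) = -11308663776434/48727*(-29854584861/2287231) = 337615462378065584965674/111449904937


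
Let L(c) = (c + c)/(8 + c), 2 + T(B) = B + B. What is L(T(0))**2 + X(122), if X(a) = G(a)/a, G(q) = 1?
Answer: 497/1098 ≈ 0.45264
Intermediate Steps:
T(B) = -2 + 2*B (T(B) = -2 + (B + B) = -2 + 2*B)
L(c) = 2*c/(8 + c) (L(c) = (2*c)/(8 + c) = 2*c/(8 + c))
X(a) = 1/a
L(T(0))**2 + X(122) = (2*(-2 + 2*0)/(8 + (-2 + 2*0)))**2 + 1/122 = (2*(-2 + 0)/(8 + (-2 + 0)))**2 + 1/122 = (2*(-2)/(8 - 2))**2 + 1/122 = (2*(-2)/6)**2 + 1/122 = (2*(-2)*(1/6))**2 + 1/122 = (-2/3)**2 + 1/122 = 4/9 + 1/122 = 497/1098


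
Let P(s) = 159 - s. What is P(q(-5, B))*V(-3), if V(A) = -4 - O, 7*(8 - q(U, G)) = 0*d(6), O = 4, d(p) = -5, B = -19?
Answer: -1208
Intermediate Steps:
q(U, G) = 8 (q(U, G) = 8 - 0*(-5) = 8 - 1/7*0 = 8 + 0 = 8)
V(A) = -8 (V(A) = -4 - 1*4 = -4 - 4 = -8)
P(q(-5, B))*V(-3) = (159 - 1*8)*(-8) = (159 - 8)*(-8) = 151*(-8) = -1208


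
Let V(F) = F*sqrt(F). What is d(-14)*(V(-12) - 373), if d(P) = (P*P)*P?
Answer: 1023512 + 65856*I*sqrt(3) ≈ 1.0235e+6 + 1.1407e+5*I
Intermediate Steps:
V(F) = F**(3/2)
d(P) = P**3 (d(P) = P**2*P = P**3)
d(-14)*(V(-12) - 373) = (-14)**3*((-12)**(3/2) - 373) = -2744*(-24*I*sqrt(3) - 373) = -2744*(-373 - 24*I*sqrt(3)) = 1023512 + 65856*I*sqrt(3)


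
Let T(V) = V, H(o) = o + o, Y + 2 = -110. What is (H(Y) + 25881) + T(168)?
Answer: 25825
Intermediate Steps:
Y = -112 (Y = -2 - 110 = -112)
H(o) = 2*o
(H(Y) + 25881) + T(168) = (2*(-112) + 25881) + 168 = (-224 + 25881) + 168 = 25657 + 168 = 25825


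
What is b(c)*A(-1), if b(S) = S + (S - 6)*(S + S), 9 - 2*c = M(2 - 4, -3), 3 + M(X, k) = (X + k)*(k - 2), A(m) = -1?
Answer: -156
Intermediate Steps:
M(X, k) = -3 + (-2 + k)*(X + k) (M(X, k) = -3 + (X + k)*(k - 2) = -3 + (X + k)*(-2 + k) = -3 + (-2 + k)*(X + k))
c = -13/2 (c = 9/2 - (-3 + (-3)² - 2*(2 - 4) - 2*(-3) + (2 - 4)*(-3))/2 = 9/2 - (-3 + 9 - 2*(-2) + 6 - 2*(-3))/2 = 9/2 - (-3 + 9 + 4 + 6 + 6)/2 = 9/2 - ½*22 = 9/2 - 11 = -13/2 ≈ -6.5000)
b(S) = S + 2*S*(-6 + S) (b(S) = S + (-6 + S)*(2*S) = S + 2*S*(-6 + S))
b(c)*A(-1) = -13*(-11 + 2*(-13/2))/2*(-1) = -13*(-11 - 13)/2*(-1) = -13/2*(-24)*(-1) = 156*(-1) = -156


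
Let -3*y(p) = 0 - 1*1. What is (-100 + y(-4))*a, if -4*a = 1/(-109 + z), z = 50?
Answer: -299/708 ≈ -0.42232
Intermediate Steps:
y(p) = 1/3 (y(p) = -(0 - 1*1)/3 = -(0 - 1)/3 = -1/3*(-1) = 1/3)
a = 1/236 (a = -1/(4*(-109 + 50)) = -1/4/(-59) = -1/4*(-1/59) = 1/236 ≈ 0.0042373)
(-100 + y(-4))*a = (-100 + 1/3)*(1/236) = -299/3*1/236 = -299/708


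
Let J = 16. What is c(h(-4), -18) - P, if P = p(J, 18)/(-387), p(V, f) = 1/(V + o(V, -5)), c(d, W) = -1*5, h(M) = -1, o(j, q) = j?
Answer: -61919/12384 ≈ -4.9999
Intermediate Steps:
c(d, W) = -5
p(V, f) = 1/(2*V) (p(V, f) = 1/(V + V) = 1/(2*V))
P = -1/12384 (P = ((½)/16)/(-387) = ((½)*(1/16))*(-1/387) = (1/32)*(-1/387) = -1/12384 ≈ -8.0749e-5)
c(h(-4), -18) - P = -5 - 1*(-1/12384) = -5 + 1/12384 = -61919/12384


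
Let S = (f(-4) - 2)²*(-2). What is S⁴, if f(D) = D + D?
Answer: 1600000000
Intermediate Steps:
f(D) = 2*D
S = -200 (S = (2*(-4) - 2)²*(-2) = (-8 - 2)²*(-2) = (-10)²*(-2) = 100*(-2) = -200)
S⁴ = (-200)⁴ = 1600000000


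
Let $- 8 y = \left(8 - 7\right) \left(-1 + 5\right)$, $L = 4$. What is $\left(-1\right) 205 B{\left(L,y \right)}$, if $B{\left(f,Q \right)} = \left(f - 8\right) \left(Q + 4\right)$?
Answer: $2870$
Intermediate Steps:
$y = - \frac{1}{2}$ ($y = - \frac{\left(8 - 7\right) \left(-1 + 5\right)}{8} = - \frac{1 \cdot 4}{8} = \left(- \frac{1}{8}\right) 4 = - \frac{1}{2} \approx -0.5$)
$B{\left(f,Q \right)} = \left(-8 + f\right) \left(4 + Q\right)$
$\left(-1\right) 205 B{\left(L,y \right)} = \left(-1\right) 205 \left(-32 - -4 + 4 \cdot 4 - 2\right) = - 205 \left(-32 + 4 + 16 - 2\right) = \left(-205\right) \left(-14\right) = 2870$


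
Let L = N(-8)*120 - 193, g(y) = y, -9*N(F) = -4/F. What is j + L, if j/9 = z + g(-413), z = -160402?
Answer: -4342604/3 ≈ -1.4475e+6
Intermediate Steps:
N(F) = 4/(9*F) (N(F) = -(-4)/(9*F) = 4/(9*F))
L = -599/3 (L = ((4/9)/(-8))*120 - 193 = ((4/9)*(-⅛))*120 - 193 = -1/18*120 - 193 = -20/3 - 193 = -599/3 ≈ -199.67)
j = -1447335 (j = 9*(-160402 - 413) = 9*(-160815) = -1447335)
j + L = -1447335 - 599/3 = -4342604/3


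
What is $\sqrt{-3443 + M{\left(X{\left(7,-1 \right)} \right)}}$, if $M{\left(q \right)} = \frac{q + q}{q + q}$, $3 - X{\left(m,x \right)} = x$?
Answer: $i \sqrt{3442} \approx 58.669 i$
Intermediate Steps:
$X{\left(m,x \right)} = 3 - x$
$M{\left(q \right)} = 1$ ($M{\left(q \right)} = \frac{2 q}{2 q} = 2 q \frac{1}{2 q} = 1$)
$\sqrt{-3443 + M{\left(X{\left(7,-1 \right)} \right)}} = \sqrt{-3443 + 1} = \sqrt{-3442} = i \sqrt{3442}$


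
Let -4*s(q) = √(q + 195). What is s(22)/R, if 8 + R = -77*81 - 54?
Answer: √217/25196 ≈ 0.00058465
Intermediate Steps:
R = -6299 (R = -8 + (-77*81 - 54) = -8 + (-6237 - 54) = -8 - 6291 = -6299)
s(q) = -√(195 + q)/4 (s(q) = -√(q + 195)/4 = -√(195 + q)/4)
s(22)/R = -√(195 + 22)/4/(-6299) = -√217/4*(-1/6299) = √217/25196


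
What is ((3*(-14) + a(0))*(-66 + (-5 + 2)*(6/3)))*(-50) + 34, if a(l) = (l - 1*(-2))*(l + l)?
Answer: -151166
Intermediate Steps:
a(l) = 2*l*(2 + l) (a(l) = (l + 2)*(2*l) = (2 + l)*(2*l) = 2*l*(2 + l))
((3*(-14) + a(0))*(-66 + (-5 + 2)*(6/3)))*(-50) + 34 = ((3*(-14) + 2*0*(2 + 0))*(-66 + (-5 + 2)*(6/3)))*(-50) + 34 = ((-42 + 2*0*2)*(-66 - 18/3))*(-50) + 34 = ((-42 + 0)*(-66 - 3*2))*(-50) + 34 = -42*(-66 - 6)*(-50) + 34 = -42*(-72)*(-50) + 34 = 3024*(-50) + 34 = -151200 + 34 = -151166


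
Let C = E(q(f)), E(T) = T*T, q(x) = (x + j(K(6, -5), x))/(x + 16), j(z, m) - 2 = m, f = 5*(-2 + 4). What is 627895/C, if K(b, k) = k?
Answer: 106114255/121 ≈ 8.7698e+5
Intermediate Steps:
f = 10 (f = 5*2 = 10)
j(z, m) = 2 + m
q(x) = (2 + 2*x)/(16 + x) (q(x) = (x + (2 + x))/(x + 16) = (2 + 2*x)/(16 + x))
E(T) = T**2
C = 121/169 (C = (2*(1 + 10)/(16 + 10))**2 = (2*11/26)**2 = (2*(1/26)*11)**2 = (11/13)**2 = 121/169 ≈ 0.71598)
627895/C = 627895/(121/169) = 627895*(169/121) = 106114255/121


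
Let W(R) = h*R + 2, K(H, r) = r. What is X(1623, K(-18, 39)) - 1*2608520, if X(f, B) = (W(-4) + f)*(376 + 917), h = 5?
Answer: -533255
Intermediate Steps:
W(R) = 2 + 5*R (W(R) = 5*R + 2 = 2 + 5*R)
X(f, B) = -23274 + 1293*f (X(f, B) = ((2 + 5*(-4)) + f)*(376 + 917) = ((2 - 20) + f)*1293 = (-18 + f)*1293 = -23274 + 1293*f)
X(1623, K(-18, 39)) - 1*2608520 = (-23274 + 1293*1623) - 1*2608520 = (-23274 + 2098539) - 2608520 = 2075265 - 2608520 = -533255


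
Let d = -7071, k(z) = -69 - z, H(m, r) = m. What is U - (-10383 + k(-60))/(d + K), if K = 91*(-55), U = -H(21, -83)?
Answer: -65997/3019 ≈ -21.861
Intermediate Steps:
U = -21 (U = -1*21 = -21)
K = -5005
U - (-10383 + k(-60))/(d + K) = -21 - (-10383 + (-69 - 1*(-60)))/(-7071 - 5005) = -21 - (-10383 + (-69 + 60))/(-12076) = -21 - (-10383 - 9)*(-1)/12076 = -21 - (-10392)*(-1)/12076 = -21 - 1*2598/3019 = -21 - 2598/3019 = -65997/3019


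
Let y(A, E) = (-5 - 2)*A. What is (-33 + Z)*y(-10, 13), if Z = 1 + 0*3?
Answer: -2240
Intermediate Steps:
y(A, E) = -7*A
Z = 1 (Z = 1 + 0 = 1)
(-33 + Z)*y(-10, 13) = (-33 + 1)*(-7*(-10)) = -32*70 = -2240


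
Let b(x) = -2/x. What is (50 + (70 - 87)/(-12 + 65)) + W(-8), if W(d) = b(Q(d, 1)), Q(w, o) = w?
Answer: 10585/212 ≈ 49.929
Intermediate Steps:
W(d) = -2/d
(50 + (70 - 87)/(-12 + 65)) + W(-8) = (50 + (70 - 87)/(-12 + 65)) - 2/(-8) = (50 - 17/53) - 2*(-1/8) = (50 - 17*1/53) + 1/4 = (50 - 17/53) + 1/4 = 2633/53 + 1/4 = 10585/212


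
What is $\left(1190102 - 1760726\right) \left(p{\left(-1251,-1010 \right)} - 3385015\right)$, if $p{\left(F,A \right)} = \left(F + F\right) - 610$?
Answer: $1933346581248$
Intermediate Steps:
$p{\left(F,A \right)} = -610 + 2 F$ ($p{\left(F,A \right)} = 2 F - 610 = -610 + 2 F$)
$\left(1190102 - 1760726\right) \left(p{\left(-1251,-1010 \right)} - 3385015\right) = \left(1190102 - 1760726\right) \left(\left(-610 + 2 \left(-1251\right)\right) - 3385015\right) = - 570624 \left(\left(-610 - 2502\right) - 3385015\right) = - 570624 \left(-3112 - 3385015\right) = \left(-570624\right) \left(-3388127\right) = 1933346581248$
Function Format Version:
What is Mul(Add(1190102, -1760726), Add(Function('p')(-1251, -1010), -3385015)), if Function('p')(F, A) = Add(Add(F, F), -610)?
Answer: 1933346581248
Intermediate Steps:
Function('p')(F, A) = Add(-610, Mul(2, F)) (Function('p')(F, A) = Add(Mul(2, F), -610) = Add(-610, Mul(2, F)))
Mul(Add(1190102, -1760726), Add(Function('p')(-1251, -1010), -3385015)) = Mul(Add(1190102, -1760726), Add(Add(-610, Mul(2, -1251)), -3385015)) = Mul(-570624, Add(Add(-610, -2502), -3385015)) = Mul(-570624, Add(-3112, -3385015)) = Mul(-570624, -3388127) = 1933346581248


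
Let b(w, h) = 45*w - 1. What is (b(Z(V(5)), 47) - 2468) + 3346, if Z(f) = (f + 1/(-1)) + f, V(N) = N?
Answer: 1282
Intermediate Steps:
Z(f) = -1 + 2*f (Z(f) = (f - 1) + f = (-1 + f) + f = -1 + 2*f)
b(w, h) = -1 + 45*w
(b(Z(V(5)), 47) - 2468) + 3346 = ((-1 + 45*(-1 + 2*5)) - 2468) + 3346 = ((-1 + 45*(-1 + 10)) - 2468) + 3346 = ((-1 + 45*9) - 2468) + 3346 = ((-1 + 405) - 2468) + 3346 = (404 - 2468) + 3346 = -2064 + 3346 = 1282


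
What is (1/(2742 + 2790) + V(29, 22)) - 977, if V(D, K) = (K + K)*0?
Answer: -5404763/5532 ≈ -977.00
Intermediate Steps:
V(D, K) = 0 (V(D, K) = (2*K)*0 = 0)
(1/(2742 + 2790) + V(29, 22)) - 977 = (1/(2742 + 2790) + 0) - 977 = (1/5532 + 0) - 977 = 1/5532 - 977 = -5404763/5532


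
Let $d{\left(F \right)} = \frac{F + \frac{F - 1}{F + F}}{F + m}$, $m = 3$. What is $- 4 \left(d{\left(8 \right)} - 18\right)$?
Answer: $\frac{3033}{44} \approx 68.932$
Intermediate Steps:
$d{\left(F \right)} = \frac{F + \frac{-1 + F}{2 F}}{3 + F}$ ($d{\left(F \right)} = \frac{F + \frac{F - 1}{F + F}}{F + 3} = \frac{F + \frac{-1 + F}{2 F}}{3 + F}$)
$- 4 \left(d{\left(8 \right)} - 18\right) = - 4 \left(\frac{-1 + 8 + 2 \cdot 8^{2}}{2 \cdot 8 \left(3 + 8\right)} - 18\right) = - 4 \left(\frac{1}{2} \cdot \frac{1}{8} \cdot \frac{1}{11} \left(-1 + 8 + 2 \cdot 64\right) - 18\right) = - 4 \left(\frac{1}{2} \cdot \frac{1}{8} \cdot \frac{1}{11} \left(-1 + 8 + 128\right) - 18\right) = - 4 \left(\frac{1}{2} \cdot \frac{1}{8} \cdot \frac{1}{11} \cdot 135 - 18\right) = - 4 \left(\frac{135}{176} - 18\right) = \left(-4\right) \left(- \frac{3033}{176}\right) = \frac{3033}{44}$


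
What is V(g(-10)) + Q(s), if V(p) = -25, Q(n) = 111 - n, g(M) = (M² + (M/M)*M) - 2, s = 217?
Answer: -131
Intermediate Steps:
g(M) = -2 + M + M² (g(M) = (M² + 1*M) - 2 = (M² + M) - 2 = (M + M²) - 2 = -2 + M + M²)
V(g(-10)) + Q(s) = -25 + (111 - 1*217) = -25 + (111 - 217) = -25 - 106 = -131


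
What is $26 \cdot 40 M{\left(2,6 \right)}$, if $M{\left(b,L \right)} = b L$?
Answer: $12480$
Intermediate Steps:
$M{\left(b,L \right)} = L b$
$26 \cdot 40 M{\left(2,6 \right)} = 26 \cdot 40 \cdot 6 \cdot 2 = 1040 \cdot 12 = 12480$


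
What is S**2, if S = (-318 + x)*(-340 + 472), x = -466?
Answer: 10709766144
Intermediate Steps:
S = -103488 (S = (-318 - 466)*(-340 + 472) = -784*132 = -103488)
S**2 = (-103488)**2 = 10709766144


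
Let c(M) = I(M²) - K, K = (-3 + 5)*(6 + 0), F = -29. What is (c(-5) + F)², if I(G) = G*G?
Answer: 341056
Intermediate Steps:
K = 12 (K = 2*6 = 12)
I(G) = G²
c(M) = -12 + M⁴ (c(M) = (M²)² - 1*12 = M⁴ - 12 = -12 + M⁴)
(c(-5) + F)² = ((-12 + (-5)⁴) - 29)² = ((-12 + 625) - 29)² = (613 - 29)² = 584² = 341056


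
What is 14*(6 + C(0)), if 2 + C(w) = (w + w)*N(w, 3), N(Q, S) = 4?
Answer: 56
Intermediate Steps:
C(w) = -2 + 8*w (C(w) = -2 + (w + w)*4 = -2 + (2*w)*4 = -2 + 8*w)
14*(6 + C(0)) = 14*(6 + (-2 + 8*0)) = 14*(6 + (-2 + 0)) = 14*(6 - 2) = 14*4 = 56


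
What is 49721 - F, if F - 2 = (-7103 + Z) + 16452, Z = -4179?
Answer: 44549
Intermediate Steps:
F = 5172 (F = 2 + ((-7103 - 4179) + 16452) = 2 + (-11282 + 16452) = 2 + 5170 = 5172)
49721 - F = 49721 - 1*5172 = 49721 - 5172 = 44549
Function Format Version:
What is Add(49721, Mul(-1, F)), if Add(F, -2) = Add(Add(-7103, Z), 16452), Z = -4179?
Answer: 44549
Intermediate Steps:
F = 5172 (F = Add(2, Add(Add(-7103, -4179), 16452)) = Add(2, Add(-11282, 16452)) = Add(2, 5170) = 5172)
Add(49721, Mul(-1, F)) = Add(49721, Mul(-1, 5172)) = Add(49721, -5172) = 44549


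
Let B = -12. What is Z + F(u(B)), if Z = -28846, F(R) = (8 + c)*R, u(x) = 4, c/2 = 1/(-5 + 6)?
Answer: -28806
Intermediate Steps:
c = 2 (c = 2/(-5 + 6) = 2/1 = 2*1 = 2)
F(R) = 10*R (F(R) = (8 + 2)*R = 10*R)
Z + F(u(B)) = -28846 + 10*4 = -28846 + 40 = -28806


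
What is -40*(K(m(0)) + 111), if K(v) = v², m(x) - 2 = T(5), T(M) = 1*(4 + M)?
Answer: -9280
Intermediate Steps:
T(M) = 4 + M
m(x) = 11 (m(x) = 2 + (4 + 5) = 2 + 9 = 11)
-40*(K(m(0)) + 111) = -40*(11² + 111) = -40*(121 + 111) = -40*232 = -9280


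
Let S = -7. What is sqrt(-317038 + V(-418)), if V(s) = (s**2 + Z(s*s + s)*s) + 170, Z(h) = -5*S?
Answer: I*sqrt(156774) ≈ 395.95*I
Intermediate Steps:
Z(h) = 35 (Z(h) = -5*(-7) = 35)
V(s) = 170 + s**2 + 35*s (V(s) = (s**2 + 35*s) + 170 = 170 + s**2 + 35*s)
sqrt(-317038 + V(-418)) = sqrt(-317038 + (170 + (-418)**2 + 35*(-418))) = sqrt(-317038 + (170 + 174724 - 14630)) = sqrt(-317038 + 160264) = sqrt(-156774) = I*sqrt(156774)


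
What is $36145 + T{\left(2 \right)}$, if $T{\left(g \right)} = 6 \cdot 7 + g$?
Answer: $36189$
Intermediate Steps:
$T{\left(g \right)} = 42 + g$
$36145 + T{\left(2 \right)} = 36145 + \left(42 + 2\right) = 36145 + 44 = 36189$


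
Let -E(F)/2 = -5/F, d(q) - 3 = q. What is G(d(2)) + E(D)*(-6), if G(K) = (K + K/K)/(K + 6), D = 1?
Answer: -654/11 ≈ -59.455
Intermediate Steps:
d(q) = 3 + q
E(F) = 10/F (E(F) = -(-10)/F = 10/F)
G(K) = (1 + K)/(6 + K) (G(K) = (K + 1)/(6 + K) = (1 + K)/(6 + K))
G(d(2)) + E(D)*(-6) = (1 + (3 + 2))/(6 + (3 + 2)) + (10/1)*(-6) = (1 + 5)/(6 + 5) + (10*1)*(-6) = 6/11 + 10*(-6) = (1/11)*6 - 60 = 6/11 - 60 = -654/11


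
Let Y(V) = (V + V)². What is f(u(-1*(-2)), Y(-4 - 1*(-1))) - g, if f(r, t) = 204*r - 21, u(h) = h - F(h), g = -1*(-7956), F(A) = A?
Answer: -7977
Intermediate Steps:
g = 7956
Y(V) = 4*V² (Y(V) = (2*V)² = 4*V²)
u(h) = 0 (u(h) = h - h = 0)
f(r, t) = -21 + 204*r
f(u(-1*(-2)), Y(-4 - 1*(-1))) - g = (-21 + 204*0) - 1*7956 = (-21 + 0) - 7956 = -21 - 7956 = -7977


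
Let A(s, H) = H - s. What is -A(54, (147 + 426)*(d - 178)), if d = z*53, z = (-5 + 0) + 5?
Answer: 102048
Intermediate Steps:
z = 0 (z = -5 + 5 = 0)
d = 0 (d = 0*53 = 0)
-A(54, (147 + 426)*(d - 178)) = -((147 + 426)*(0 - 178) - 1*54) = -(573*(-178) - 54) = -(-101994 - 54) = -1*(-102048) = 102048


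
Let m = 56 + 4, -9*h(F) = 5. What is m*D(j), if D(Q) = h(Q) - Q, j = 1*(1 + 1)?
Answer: -460/3 ≈ -153.33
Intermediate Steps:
h(F) = -5/9 (h(F) = -⅑*5 = -5/9)
m = 60
j = 2 (j = 1*2 = 2)
D(Q) = -5/9 - Q
m*D(j) = 60*(-5/9 - 1*2) = 60*(-5/9 - 2) = 60*(-23/9) = -460/3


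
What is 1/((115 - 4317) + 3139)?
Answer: -1/1063 ≈ -0.00094073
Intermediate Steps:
1/((115 - 4317) + 3139) = 1/(-4202 + 3139) = 1/(-1063) = -1/1063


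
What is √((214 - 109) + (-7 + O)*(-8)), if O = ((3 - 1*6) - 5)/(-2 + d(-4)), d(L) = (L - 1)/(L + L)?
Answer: √13849/11 ≈ 10.698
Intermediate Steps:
d(L) = (-1 + L)/(2*L) (d(L) = (-1 + L)/((2*L)) = (-1 + L)*(1/(2*L)) = (-1 + L)/(2*L))
O = 64/11 (O = ((3 - 1*6) - 5)/(-2 + (½)*(-1 - 4)/(-4)) = ((3 - 6) - 5)/(-2 + (½)*(-¼)*(-5)) = (-3 - 5)/(-2 + 5/8) = -8/(-11/8) = -8*(-8/11) = 64/11 ≈ 5.8182)
√((214 - 109) + (-7 + O)*(-8)) = √((214 - 109) + (-7 + 64/11)*(-8)) = √(105 - 13/11*(-8)) = √(105 + 104/11) = √(1259/11) = √13849/11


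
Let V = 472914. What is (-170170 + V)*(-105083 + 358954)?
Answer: 76857922024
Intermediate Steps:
(-170170 + V)*(-105083 + 358954) = (-170170 + 472914)*(-105083 + 358954) = 302744*253871 = 76857922024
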